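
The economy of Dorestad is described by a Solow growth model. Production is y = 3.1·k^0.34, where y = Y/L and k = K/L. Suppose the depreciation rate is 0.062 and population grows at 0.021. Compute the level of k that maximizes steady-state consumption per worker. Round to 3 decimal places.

k_gold ≈ 47.029

The effective depreciation rate is n + δ = 0.021 + 0.062 = 0.083.
Setting f'(k) = n+δ gives 0.34·3.1·k^(0.34−1) = 0.083, hence k_gold = (0.34·3.1/0.083)^(1/0.66) ≈ 47.0292.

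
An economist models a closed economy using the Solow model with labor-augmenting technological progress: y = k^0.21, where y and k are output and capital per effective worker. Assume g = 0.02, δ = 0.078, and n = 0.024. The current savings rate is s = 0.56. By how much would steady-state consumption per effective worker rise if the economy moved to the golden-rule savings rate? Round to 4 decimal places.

Δc ≈ 0.2529

Break-even investment rate: n + g + δ = 0.024 + 0.02 + 0.078 = 0.122.
Current steady state (s = 0.56): k* = (0.56/0.122)^(1/0.79) ≈ 6.8827, y* = 6.8827^0.21 ≈ 1.4994, c* = (1−0.56)·1.4994 ≈ 0.6598.
Maximizing c = f(k) − (n+g+δ)·k gives f'(k) = n+g+δ, i.e. 0.21·k^(0.21−1) = 0.122, so k_gold = (0.21/0.122)^(1/0.79) ≈ 1.9886.
y_gold = 1.9886^0.21 ≈ 1.1553, c_gold = y_gold − 0.122·k_gold ≈ 0.9127.
Gain: Δc = 0.9127 − 0.6598 ≈ 0.2529.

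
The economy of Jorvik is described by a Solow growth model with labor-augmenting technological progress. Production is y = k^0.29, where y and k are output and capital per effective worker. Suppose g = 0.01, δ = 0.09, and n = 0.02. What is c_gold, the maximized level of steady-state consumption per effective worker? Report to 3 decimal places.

The effective depreciation rate is n + g + δ = 0.02 + 0.01 + 0.09 = 0.12.
Setting f'(k) = n+g+δ gives 0.29·k^(0.29−1) = 0.12, hence k_gold = (0.29/0.12)^(1/0.71) ≈ 3.4653.
y_gold = 3.4653^0.29 ≈ 1.4339.
c_gold = y_gold − (n+g+δ)·k_gold = 1.4339 − 0.12·3.4653 ≈ 1.0181.

c_gold ≈ 1.018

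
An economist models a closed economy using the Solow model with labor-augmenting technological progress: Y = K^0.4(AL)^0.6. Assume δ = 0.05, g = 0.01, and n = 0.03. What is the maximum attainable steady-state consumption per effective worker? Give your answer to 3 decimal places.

c_gold ≈ 1.622

n + g + δ = 0.03 + 0.01 + 0.05 = 0.09.
At the golden rule the marginal product of capital equals n+g+δ: 0.4·k^(0.4−1) = 0.09. Solving, k_gold = (0.4/0.09)^(1/0.6) ≈ 12.0142.
y_gold = 12.0142^0.4 ≈ 2.7032.
c_gold = y_gold − (n+g+δ)·k_gold = 2.7032 − 0.09·12.0142 ≈ 1.6219.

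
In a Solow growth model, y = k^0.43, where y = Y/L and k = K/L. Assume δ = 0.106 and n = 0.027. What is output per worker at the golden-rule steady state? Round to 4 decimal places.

n + δ = 0.027 + 0.106 = 0.133.
Maximizing c = f(k) − (n+δ)·k gives f'(k) = n+δ, i.e. 0.43·k^(0.43−1) = 0.133, so k_gold = (0.43/0.133)^(1/0.57) ≈ 7.8355.
Output: y_gold = k_gold^0.43 = 7.8355^0.43 ≈ 2.4235.

y_gold ≈ 2.4235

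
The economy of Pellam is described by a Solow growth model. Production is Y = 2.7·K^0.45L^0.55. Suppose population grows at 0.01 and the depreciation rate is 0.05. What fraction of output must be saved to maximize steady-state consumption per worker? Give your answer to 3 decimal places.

Capital per worker breaks even when investment replaces (n + δ)·k; here n + δ = 0.06.
At the golden rule MPK = n+δ, and in any Cobb-Douglas steady state s = (n+δ)·k/y = MPK·k/y = capital's share 0.45.

s_gold = 0.450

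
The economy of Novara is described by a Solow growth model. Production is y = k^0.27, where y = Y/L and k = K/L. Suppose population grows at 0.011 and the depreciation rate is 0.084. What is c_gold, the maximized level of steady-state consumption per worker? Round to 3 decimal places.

c_gold ≈ 1.074

Capital per worker breaks even when investment replaces (n + δ)·k; here n + δ = 0.095.
Golden rule sets MPK = n+δ: 0.27·k^(0.27−1) = 0.095, so k_gold = (0.27/0.095)^(1/0.73) ≈ 4.1824.
y_gold = 4.1824^0.27 ≈ 1.4716.
c_gold = y_gold − (n+δ)·k_gold = 1.4716 − 0.095·4.1824 ≈ 1.0743.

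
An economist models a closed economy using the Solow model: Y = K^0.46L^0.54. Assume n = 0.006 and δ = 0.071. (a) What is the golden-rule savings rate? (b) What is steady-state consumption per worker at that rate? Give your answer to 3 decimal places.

(a) s_gold = 0.460; (b) c_gold ≈ 2.475

Capital per worker breaks even when investment replaces (n + δ)·k; here n + δ = 0.077.
For Cobb-Douglas, s_gold equals capital's share: s_gold = 0.46.
Setting f'(k) = n+δ gives 0.46·k^(0.46−1) = 0.077, hence k_gold = (0.46/0.077)^(1/0.54) ≈ 27.3862.
y_gold = 27.3862^0.46 ≈ 4.5842; c_gold = (1−0.46)·y_gold ≈ 2.4755.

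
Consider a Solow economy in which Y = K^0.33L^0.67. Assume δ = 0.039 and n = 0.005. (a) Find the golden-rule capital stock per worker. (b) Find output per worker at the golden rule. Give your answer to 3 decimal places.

Break-even investment rate: n + δ = 0.005 + 0.039 = 0.044.
Golden rule sets MPK = n+δ: 0.33·k^(0.33−1) = 0.044, so k_gold = (0.33/0.044)^(1/0.67) ≈ 20.2331.
y_gold = 20.2331^0.33 ≈ 2.6977.

(a) k_gold ≈ 20.233; (b) y_gold ≈ 2.698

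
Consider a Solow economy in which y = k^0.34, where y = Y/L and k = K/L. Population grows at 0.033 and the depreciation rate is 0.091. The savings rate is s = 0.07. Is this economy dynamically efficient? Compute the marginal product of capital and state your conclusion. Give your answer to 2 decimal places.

dynamically efficient; MPK ≈ 0.60

Capital per worker breaks even when investment replaces (n + δ)·k; here n + δ = 0.124.
Steady-state k*: s·k^0.34 = 0.124·k gives k* = (0.07/0.124)^(1/0.66) ≈ 0.4205.
MPK = 0.34·0.4205^(-0.66) ≈ 0.6023.
MPK > n+δ = 0.124, so the economy is dynamically efficient (under-saving).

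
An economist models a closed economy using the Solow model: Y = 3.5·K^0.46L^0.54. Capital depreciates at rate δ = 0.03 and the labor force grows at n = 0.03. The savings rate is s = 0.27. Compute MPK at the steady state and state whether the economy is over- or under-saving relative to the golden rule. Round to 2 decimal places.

under-saving; MPK ≈ 0.10

Break-even investment rate: n + δ = 0.03 + 0.03 = 0.06.
Steady-state k*: s·A·k^0.46 = 0.06·k gives k* = (0.27·3.5/0.06)^(1/0.54) ≈ 164.8869.
MPK = 0.46·3.5·164.8869^(-0.54) ≈ 0.1022.
MPK > n+δ = 0.06, so the economy is dynamically efficient (under-saving).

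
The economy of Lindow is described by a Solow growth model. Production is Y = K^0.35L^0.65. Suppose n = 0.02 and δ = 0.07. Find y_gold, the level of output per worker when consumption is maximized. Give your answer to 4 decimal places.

y_gold ≈ 2.0778

Break-even investment rate: n + δ = 0.02 + 0.07 = 0.09.
Setting f'(k) = n+δ gives 0.35·k^(0.35−1) = 0.09, hence k_gold = (0.35/0.09)^(1/0.65) ≈ 8.0802.
Output: y_gold = k_gold^0.35 = 8.0802^0.35 ≈ 2.0778.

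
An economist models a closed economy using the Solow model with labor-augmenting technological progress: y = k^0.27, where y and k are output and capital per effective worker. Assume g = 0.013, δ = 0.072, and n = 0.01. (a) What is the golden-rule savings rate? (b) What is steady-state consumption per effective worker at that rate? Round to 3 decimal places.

(a) s_gold = 0.270; (b) c_gold ≈ 1.074

n + g + δ = 0.01 + 0.013 + 0.072 = 0.095.
For Cobb-Douglas, s_gold equals capital's share: s_gold = 0.27.
Setting f'(k) = n+g+δ gives 0.27·k^(0.27−1) = 0.095, hence k_gold = (0.27/0.095)^(1/0.73) ≈ 4.1824.
y_gold = 4.1824^0.27 ≈ 1.4716; c_gold = (1−0.27)·y_gold ≈ 1.0743.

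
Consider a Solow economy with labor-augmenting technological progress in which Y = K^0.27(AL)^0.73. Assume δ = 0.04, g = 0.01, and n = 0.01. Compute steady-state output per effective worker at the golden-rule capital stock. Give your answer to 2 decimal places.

Break-even investment rate: n + g + δ = 0.01 + 0.01 + 0.04 = 0.06.
Golden rule sets MPK = n+g+δ: 0.27·k^(0.27−1) = 0.06, so k_gold = (0.27/0.06)^(1/0.73) ≈ 7.8490.
Output: y_gold = k_gold^0.27 = 7.8490^0.27 ≈ 1.7442.

y_gold ≈ 1.74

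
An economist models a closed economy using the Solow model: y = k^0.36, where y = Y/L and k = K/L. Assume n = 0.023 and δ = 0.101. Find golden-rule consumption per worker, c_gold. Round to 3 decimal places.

c_gold ≈ 1.166

n + δ = 0.023 + 0.101 = 0.124.
Setting f'(k) = n+δ gives 0.36·k^(0.36−1) = 0.124, hence k_gold = (0.36/0.124)^(1/0.64) ≈ 5.2875.
y_gold = 5.2875^0.36 ≈ 1.8213.
c_gold = y_gold − (n+δ)·k_gold = 1.8213 − 0.124·5.2875 ≈ 1.1656.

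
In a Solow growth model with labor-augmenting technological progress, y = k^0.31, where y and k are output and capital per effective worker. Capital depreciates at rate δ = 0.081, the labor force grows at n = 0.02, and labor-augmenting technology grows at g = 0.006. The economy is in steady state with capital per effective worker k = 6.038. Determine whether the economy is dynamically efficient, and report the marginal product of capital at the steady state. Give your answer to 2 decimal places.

The effective depreciation rate is n + g + δ = 0.02 + 0.006 + 0.081 = 0.107.
MPK = 0.31·k^(0.31−1) = 0.31·6.038^(-0.69) ≈ 0.0896.
MPK < 0.107, so the economy is dynamically inefficient (over-saving).

dynamically inefficient; MPK ≈ 0.09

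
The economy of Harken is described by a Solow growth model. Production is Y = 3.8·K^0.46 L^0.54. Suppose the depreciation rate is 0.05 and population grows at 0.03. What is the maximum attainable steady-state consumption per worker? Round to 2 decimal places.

c_gold ≈ 28.39

Capital per worker breaks even when investment replaces (n + δ)·k; here n + δ = 0.08.
Maximizing c = f(k) − (n+δ)·k gives f'(k) = n+δ, i.e. 0.46·3.8·k^(0.46−1) = 0.08, so k_gold = (0.46·3.8/0.08)^(1/0.54) ≈ 302.3191.
y_gold = 3.8·302.3191^0.46 ≈ 52.5772.
c_gold = y_gold − (n+δ)·k_gold = 52.5772 − 0.08·302.3191 ≈ 28.3917.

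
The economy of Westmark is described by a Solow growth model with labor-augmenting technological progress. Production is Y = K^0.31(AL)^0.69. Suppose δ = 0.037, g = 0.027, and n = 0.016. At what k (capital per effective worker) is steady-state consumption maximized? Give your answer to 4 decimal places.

The effective depreciation rate is n + g + δ = 0.016 + 0.027 + 0.037 = 0.08.
Setting f'(k) = n+g+δ gives 0.31·k^(0.31−1) = 0.08, hence k_gold = (0.31/0.08)^(1/0.69) ≈ 7.1214.

k_gold ≈ 7.1214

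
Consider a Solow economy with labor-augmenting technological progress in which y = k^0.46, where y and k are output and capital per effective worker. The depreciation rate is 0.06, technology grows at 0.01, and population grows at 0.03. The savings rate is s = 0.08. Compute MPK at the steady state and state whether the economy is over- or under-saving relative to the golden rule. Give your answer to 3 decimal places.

under-saving; MPK ≈ 0.575

n + g + δ = 0.03 + 0.01 + 0.06 = 0.1.
Steady-state k*: s·k^0.46 = 0.1·k gives k* = (0.08/0.1)^(1/0.54) ≈ 0.6615.
MPK = 0.46·0.6615^(-0.54) ≈ 0.5750.
MPK > n+g+δ = 0.1, so the economy is dynamically efficient (under-saving).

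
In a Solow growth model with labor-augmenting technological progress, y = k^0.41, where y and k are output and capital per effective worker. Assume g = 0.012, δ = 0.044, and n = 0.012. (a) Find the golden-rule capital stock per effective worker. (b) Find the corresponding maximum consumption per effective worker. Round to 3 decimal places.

The effective depreciation rate is n + g + δ = 0.012 + 0.012 + 0.044 = 0.068.
At the golden rule the marginal product of capital equals n+g+δ: 0.41·k^(0.41−1) = 0.068. Solving, k_gold = (0.41/0.068)^(1/0.59) ≈ 21.0136.
y_gold = 21.0136^0.41 ≈ 3.4852; c_gold = y_gold − 0.068·k_gold ≈ 2.0563.

(a) k_gold ≈ 21.014; (b) c_gold ≈ 2.056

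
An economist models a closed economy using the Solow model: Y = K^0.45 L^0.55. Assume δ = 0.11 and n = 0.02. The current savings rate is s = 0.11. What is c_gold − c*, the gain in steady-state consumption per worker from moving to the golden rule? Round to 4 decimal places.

Δc ≈ 0.7428

Break-even investment rate: n + δ = 0.02 + 0.11 = 0.13.
Current steady state (s = 0.11): k* = (0.11/0.13)^(1/0.55) ≈ 0.7381, y* = 0.7381^0.45 ≈ 0.8722, c* = (1−0.11)·0.8722 ≈ 0.7763.
At the golden rule the marginal product of capital equals n+δ: 0.45·k^(0.45−1) = 0.13. Solving, k_gold = (0.45/0.13)^(1/0.55) ≈ 9.5607.
y_gold = 9.5607^0.45 ≈ 2.7620, c_gold = y_gold − 0.13·k_gold ≈ 1.5191.
Gain: Δc = 1.5191 − 0.7763 ≈ 0.7428.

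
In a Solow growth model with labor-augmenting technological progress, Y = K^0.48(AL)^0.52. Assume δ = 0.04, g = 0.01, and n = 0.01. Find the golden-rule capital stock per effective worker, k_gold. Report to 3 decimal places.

Break-even investment rate: n + g + δ = 0.01 + 0.01 + 0.04 = 0.06.
At the golden rule the marginal product of capital equals n+g+δ: 0.48·k^(0.48−1) = 0.06. Solving, k_gold = (0.48/0.06)^(1/0.52) ≈ 54.5395.

k_gold ≈ 54.540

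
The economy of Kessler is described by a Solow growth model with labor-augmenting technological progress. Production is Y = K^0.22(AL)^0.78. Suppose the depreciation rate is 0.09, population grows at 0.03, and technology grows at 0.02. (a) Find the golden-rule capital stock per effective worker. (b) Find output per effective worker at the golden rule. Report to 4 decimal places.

Capital per effective worker breaks even when investment replaces (n + g + δ)·k; here n + g + δ = 0.14.
Golden rule sets MPK = n+g+δ: 0.22·k^(0.22−1) = 0.14, so k_gold = (0.22/0.14)^(1/0.78) ≈ 1.7851.
y_gold = 1.7851^0.22 ≈ 1.1360.

(a) k_gold ≈ 1.7851; (b) y_gold ≈ 1.1360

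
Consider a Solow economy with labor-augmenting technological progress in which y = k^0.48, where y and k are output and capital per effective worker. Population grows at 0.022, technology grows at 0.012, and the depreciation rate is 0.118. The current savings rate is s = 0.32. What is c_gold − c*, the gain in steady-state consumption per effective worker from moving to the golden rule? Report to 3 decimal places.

Δc ≈ 0.151

Capital per effective worker breaks even when investment replaces (n + g + δ)·k; here n + g + δ = 0.152.
Current steady state (s = 0.32): k* = (0.32/0.152)^(1/0.52) ≈ 4.1855, y* = 4.1855^0.48 ≈ 1.9881, c* = (1−0.32)·1.9881 ≈ 1.3519.
Setting f'(k) = n+g+δ gives 0.48·k^(0.48−1) = 0.152, hence k_gold = (0.48/0.152)^(1/0.52) ≈ 9.1281.
y_gold = 9.1281^0.48 ≈ 2.8906, c_gold = y_gold − 0.152·k_gold ≈ 1.5031.
Gain: Δc = 1.5031 − 1.3519 ≈ 0.1512.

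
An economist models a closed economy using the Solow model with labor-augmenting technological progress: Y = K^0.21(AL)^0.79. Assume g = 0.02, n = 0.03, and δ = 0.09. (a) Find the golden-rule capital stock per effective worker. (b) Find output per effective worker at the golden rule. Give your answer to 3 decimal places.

(a) k_gold ≈ 1.671; (b) y_gold ≈ 1.114

Break-even investment rate: n + g + δ = 0.03 + 0.02 + 0.09 = 0.14.
Setting f'(k) = n+g+δ gives 0.21·k^(0.21−1) = 0.14, hence k_gold = (0.21/0.14)^(1/0.79) ≈ 1.6707.
y_gold = 1.6707^0.21 ≈ 1.1138.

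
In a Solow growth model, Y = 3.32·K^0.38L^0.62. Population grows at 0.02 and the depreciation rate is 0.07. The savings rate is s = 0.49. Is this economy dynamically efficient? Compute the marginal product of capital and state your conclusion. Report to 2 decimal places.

dynamically inefficient; MPK ≈ 0.07

Capital per worker breaks even when investment replaces (n + δ)·k; here n + δ = 0.09.
Steady-state k*: s·A·k^0.38 = 0.09·k gives k* = (0.49·3.32/0.09)^(1/0.62) ≈ 106.5534.
MPK = 0.38·3.32·106.5534^(-0.62) ≈ 0.0698.
MPK < n+δ = 0.09, so the economy is dynamically inefficient (over-saving).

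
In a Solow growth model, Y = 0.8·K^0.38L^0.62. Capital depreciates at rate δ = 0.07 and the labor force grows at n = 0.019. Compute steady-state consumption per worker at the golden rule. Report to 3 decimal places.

c_gold ≈ 1.053

n + δ = 0.019 + 0.07 = 0.089.
At the golden rule the marginal product of capital equals n+δ: 0.38·0.8·k^(0.38−1) = 0.089. Solving, k_gold = (0.38·0.8/0.089)^(1/0.62) ≈ 7.2520.
y_gold = 0.8·7.2520^0.38 ≈ 1.6985.
c_gold = y_gold − (n+δ)·k_gold = 1.6985 − 0.089·7.2520 ≈ 1.0531.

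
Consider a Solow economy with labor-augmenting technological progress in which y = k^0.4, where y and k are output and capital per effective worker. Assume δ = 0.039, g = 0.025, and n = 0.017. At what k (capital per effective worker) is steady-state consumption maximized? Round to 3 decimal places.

k_gold ≈ 14.321

Break-even investment rate: n + g + δ = 0.017 + 0.025 + 0.039 = 0.081.
At the golden rule the marginal product of capital equals n+g+δ: 0.4·k^(0.4−1) = 0.081. Solving, k_gold = (0.4/0.081)^(1/0.6) ≈ 14.3205.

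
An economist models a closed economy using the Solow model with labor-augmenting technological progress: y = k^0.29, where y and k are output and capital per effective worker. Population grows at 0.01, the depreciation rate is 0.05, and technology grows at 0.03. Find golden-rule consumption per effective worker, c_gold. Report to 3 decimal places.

Capital per effective worker breaks even when investment replaces (n + g + δ)·k; here n + g + δ = 0.09.
Golden rule sets MPK = n+g+δ: 0.29·k^(0.29−1) = 0.09, so k_gold = (0.29/0.09)^(1/0.71) ≈ 5.1965.
y_gold = 5.1965^0.29 ≈ 1.6127.
c_gold = y_gold − (n+g+δ)·k_gold = 1.6127 − 0.09·5.1965 ≈ 1.1450.

c_gold ≈ 1.145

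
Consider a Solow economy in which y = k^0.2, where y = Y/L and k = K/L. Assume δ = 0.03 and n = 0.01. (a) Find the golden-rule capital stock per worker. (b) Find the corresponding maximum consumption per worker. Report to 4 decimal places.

Capital per worker breaks even when investment replaces (n + δ)·k; here n + δ = 0.04.
Setting f'(k) = n+δ gives 0.2·k^(0.2−1) = 0.04, hence k_gold = (0.2/0.04)^(1/0.8) ≈ 7.4767.
y_gold = 7.4767^0.2 ≈ 1.4953; c_gold = y_gold − 0.04·k_gold ≈ 1.1963.

(a) k_gold ≈ 7.4767; (b) c_gold ≈ 1.1963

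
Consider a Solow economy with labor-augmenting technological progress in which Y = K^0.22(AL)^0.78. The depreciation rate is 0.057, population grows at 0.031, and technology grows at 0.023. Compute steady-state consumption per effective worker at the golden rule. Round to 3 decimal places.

c_gold ≈ 0.946

The effective depreciation rate is n + g + δ = 0.031 + 0.023 + 0.057 = 0.111.
At the golden rule the marginal product of capital equals n+g+δ: 0.22·k^(0.22−1) = 0.111. Solving, k_gold = (0.22/0.111)^(1/0.78) ≈ 2.4038.
y_gold = 2.4038^0.22 ≈ 1.2128.
c_gold = y_gold − (n+g+δ)·k_gold = 1.2128 − 0.111·2.4038 ≈ 0.9460.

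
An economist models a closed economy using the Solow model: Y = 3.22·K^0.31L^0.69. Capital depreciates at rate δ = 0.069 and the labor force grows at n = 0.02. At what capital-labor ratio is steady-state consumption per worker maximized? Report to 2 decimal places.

k_gold ≈ 33.23

Break-even investment rate: n + δ = 0.02 + 0.069 = 0.089.
Maximizing c = f(k) − (n+δ)·k gives f'(k) = n+δ, i.e. 0.31·3.22·k^(0.31−1) = 0.089, so k_gold = (0.31·3.22/0.089)^(1/0.69) ≈ 33.2269.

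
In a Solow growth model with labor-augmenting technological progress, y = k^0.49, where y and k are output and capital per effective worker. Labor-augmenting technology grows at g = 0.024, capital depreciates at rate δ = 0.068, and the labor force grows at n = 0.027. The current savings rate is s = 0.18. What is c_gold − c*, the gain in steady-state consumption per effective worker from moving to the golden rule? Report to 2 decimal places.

n + g + δ = 0.027 + 0.024 + 0.068 = 0.119.
Current steady state (s = 0.18): k* = (0.18/0.119)^(1/0.51) ≈ 2.2511, y* = 2.2511^0.49 ≈ 1.4883, c* = (1−0.18)·1.4883 ≈ 1.2204.
Maximizing c = f(k) − (n+g+δ)·k gives f'(k) = n+g+δ, i.e. 0.49·k^(0.49−1) = 0.119, so k_gold = (0.49/0.119)^(1/0.51) ≈ 16.0396.
y_gold = 16.0396^0.49 ≈ 3.8953, c_gold = y_gold − 0.119·k_gold ≈ 1.9866.
Gain: Δc = 1.9866 − 1.2204 ≈ 0.7663.

Δc ≈ 0.77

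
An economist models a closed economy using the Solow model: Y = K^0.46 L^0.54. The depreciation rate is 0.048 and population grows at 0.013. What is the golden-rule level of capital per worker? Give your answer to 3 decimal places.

Capital per worker breaks even when investment replaces (n + δ)·k; here n + δ = 0.061.
Setting f'(k) = n+δ gives 0.46·k^(0.46−1) = 0.061, hence k_gold = (0.46/0.061)^(1/0.54) ≈ 42.1567.

k_gold ≈ 42.157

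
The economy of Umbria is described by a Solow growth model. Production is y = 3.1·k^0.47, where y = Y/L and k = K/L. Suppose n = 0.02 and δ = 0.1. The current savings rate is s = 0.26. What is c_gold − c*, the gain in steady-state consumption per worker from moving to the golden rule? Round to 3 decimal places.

Capital per worker breaks even when investment replaces (n + δ)·k; here n + δ = 0.12.
Current steady state (s = 0.26): k* = (0.26·3.1/0.12)^(1/0.53) ≈ 36.3637, y* = 3.1·36.3637^0.47 ≈ 16.7832, c* = (1−0.26)·16.7832 ≈ 12.4196.
Maximizing c = f(k) − (n+δ)·k gives f'(k) = n+δ, i.e. 0.47·3.1·k^(0.47−1) = 0.12, so k_gold = (0.47·3.1/0.12)^(1/0.53) ≈ 111.1241.
y_gold = 3.1·111.1241^0.47 ≈ 28.3721, c_gold = y_gold − 0.12·k_gold ≈ 15.0372.
Gain: Δc = 15.0372 − 12.4196 ≈ 2.6176.

Δc ≈ 2.618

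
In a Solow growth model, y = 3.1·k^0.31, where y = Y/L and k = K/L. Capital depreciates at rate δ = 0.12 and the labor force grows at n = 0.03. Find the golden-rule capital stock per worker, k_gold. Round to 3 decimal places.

k_gold ≈ 14.758

The effective depreciation rate is n + δ = 0.03 + 0.12 = 0.15.
Golden rule sets MPK = n+δ: 0.31·3.1·k^(0.31−1) = 0.15, so k_gold = (0.31·3.1/0.15)^(1/0.69) ≈ 14.7582.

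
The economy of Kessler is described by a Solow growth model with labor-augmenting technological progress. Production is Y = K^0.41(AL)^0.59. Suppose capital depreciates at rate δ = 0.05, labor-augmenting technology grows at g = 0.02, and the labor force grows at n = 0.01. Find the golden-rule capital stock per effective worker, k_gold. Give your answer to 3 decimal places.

k_gold ≈ 15.954

The effective depreciation rate is n + g + δ = 0.01 + 0.02 + 0.05 = 0.08.
Setting f'(k) = n+g+δ gives 0.41·k^(0.41−1) = 0.08, hence k_gold = (0.41/0.08)^(1/0.59) ≈ 15.9541.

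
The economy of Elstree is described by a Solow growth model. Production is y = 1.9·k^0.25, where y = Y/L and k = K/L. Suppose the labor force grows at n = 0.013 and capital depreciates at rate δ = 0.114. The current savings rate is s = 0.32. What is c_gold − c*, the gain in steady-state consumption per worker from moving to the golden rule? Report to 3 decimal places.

n + δ = 0.013 + 0.114 = 0.127.
Current steady state (s = 0.32): k* = (0.32·1.9/0.127)^(1/0.75) ≈ 8.0686, y* = 1.9·8.0686^0.25 ≈ 3.2022, c* = (1−0.32)·3.2022 ≈ 2.1775.
Setting f'(k) = n+δ gives 0.25·1.9·k^(0.25−1) = 0.127, hence k_gold = (0.25·1.9/0.127)^(1/0.75) ≈ 5.8057.
y_gold = 1.9·5.8057^0.25 ≈ 2.9493, c_gold = y_gold − 0.127·k_gold ≈ 2.2120.
Gain: Δc = 2.2120 − 2.1775 ≈ 0.0344.

Δc ≈ 0.034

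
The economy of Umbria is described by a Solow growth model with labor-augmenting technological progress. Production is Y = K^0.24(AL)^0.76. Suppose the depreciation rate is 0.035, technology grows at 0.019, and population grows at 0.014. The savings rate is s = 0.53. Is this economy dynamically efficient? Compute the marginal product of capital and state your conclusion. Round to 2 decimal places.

dynamically inefficient; MPK ≈ 0.03

The effective depreciation rate is n + g + δ = 0.014 + 0.019 + 0.035 = 0.068.
Steady-state k*: s·k^0.24 = 0.068·k gives k* = (0.53/0.068)^(1/0.76) ≈ 14.9066.
MPK = 0.24·14.9066^(-0.76) ≈ 0.0308.
MPK < n+g+δ = 0.068, so the economy is dynamically inefficient (over-saving).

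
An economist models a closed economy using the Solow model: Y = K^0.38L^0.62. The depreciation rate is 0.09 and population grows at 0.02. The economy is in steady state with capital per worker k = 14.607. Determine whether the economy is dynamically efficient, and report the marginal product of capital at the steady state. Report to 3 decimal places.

dynamically inefficient; MPK ≈ 0.072

Break-even investment rate: n + δ = 0.02 + 0.09 = 0.11.
MPK = 0.38·k^(0.38−1) = 0.38·14.607^(-0.62) ≈ 0.0721.
MPK < 0.11, so the economy is dynamically inefficient (over-saving).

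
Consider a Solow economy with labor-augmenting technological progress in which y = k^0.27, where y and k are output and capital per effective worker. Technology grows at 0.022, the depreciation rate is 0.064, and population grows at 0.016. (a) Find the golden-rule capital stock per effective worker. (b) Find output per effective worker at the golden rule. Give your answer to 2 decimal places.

(a) k_gold ≈ 3.79; (b) y_gold ≈ 1.43

Break-even investment rate: n + g + δ = 0.016 + 0.022 + 0.064 = 0.102.
Maximizing c = f(k) − (n+g+δ)·k gives f'(k) = n+g+δ, i.e. 0.27·k^(0.27−1) = 0.102, so k_gold = (0.27/0.102)^(1/0.73) ≈ 3.7943.
y_gold = 3.7943^0.27 ≈ 1.4334.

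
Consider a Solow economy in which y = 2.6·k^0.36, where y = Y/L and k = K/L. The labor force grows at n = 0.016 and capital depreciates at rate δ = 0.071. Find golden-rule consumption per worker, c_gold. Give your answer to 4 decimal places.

The effective depreciation rate is n + δ = 0.016 + 0.071 = 0.087.
At the golden rule the marginal product of capital equals n+δ: 0.36·2.6·k^(0.36−1) = 0.087. Solving, k_gold = (0.36·2.6/0.087)^(1/0.64) ≈ 40.9373.
y_gold = 2.6·40.9373^0.36 ≈ 9.8932.
c_gold = y_gold − (n+δ)·k_gold = 9.8932 − 0.087·40.9373 ≈ 6.3316.

c_gold ≈ 6.3316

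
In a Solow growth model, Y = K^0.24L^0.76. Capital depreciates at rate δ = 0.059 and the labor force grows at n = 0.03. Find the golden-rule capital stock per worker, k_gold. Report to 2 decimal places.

Break-even investment rate: n + δ = 0.03 + 0.059 = 0.089.
Maximizing c = f(k) − (n+δ)·k gives f'(k) = n+δ, i.e. 0.24·k^(0.24−1) = 0.089, so k_gold = (0.24/0.089)^(1/0.76) ≈ 3.6887.

k_gold ≈ 3.69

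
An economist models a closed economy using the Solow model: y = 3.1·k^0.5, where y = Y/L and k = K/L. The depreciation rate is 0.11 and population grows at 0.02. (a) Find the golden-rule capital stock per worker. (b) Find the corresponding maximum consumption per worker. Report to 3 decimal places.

(a) k_gold ≈ 142.160; (b) c_gold ≈ 18.481

Break-even investment rate: n + δ = 0.02 + 0.11 = 0.13.
At the golden rule the marginal product of capital equals n+δ: 0.5·3.1·k^(0.5−1) = 0.13. Solving, k_gold = (0.5·3.1/0.13)^(1/0.5) ≈ 142.1598.
y_gold = 3.1·142.1598^0.5 ≈ 36.9615; c_gold = y_gold − 0.13·k_gold ≈ 18.4808.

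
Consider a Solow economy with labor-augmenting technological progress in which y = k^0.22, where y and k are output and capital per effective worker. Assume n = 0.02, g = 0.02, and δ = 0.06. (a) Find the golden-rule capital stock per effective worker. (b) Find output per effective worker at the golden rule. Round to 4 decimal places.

The effective depreciation rate is n + g + δ = 0.02 + 0.02 + 0.06 = 0.1.
Maximizing c = f(k) − (n+g+δ)·k gives f'(k) = n+g+δ, i.e. 0.22·k^(0.22−1) = 0.1, so k_gold = (0.22/0.1)^(1/0.78) ≈ 2.7479.
y_gold = 2.7479^0.22 ≈ 1.2491.

(a) k_gold ≈ 2.7479; (b) y_gold ≈ 1.2491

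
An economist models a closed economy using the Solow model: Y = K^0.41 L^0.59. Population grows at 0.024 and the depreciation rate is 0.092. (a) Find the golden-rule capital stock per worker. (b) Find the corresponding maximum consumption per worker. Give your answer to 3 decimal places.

n + δ = 0.024 + 0.092 = 0.116.
Setting f'(k) = n+δ gives 0.41·k^(0.41−1) = 0.116, hence k_gold = (0.41/0.116)^(1/0.59) ≈ 8.4990.
y_gold = 8.4990^0.41 ≈ 2.4046; c_gold = y_gold − 0.116·k_gold ≈ 1.4187.

(a) k_gold ≈ 8.499; (b) c_gold ≈ 1.419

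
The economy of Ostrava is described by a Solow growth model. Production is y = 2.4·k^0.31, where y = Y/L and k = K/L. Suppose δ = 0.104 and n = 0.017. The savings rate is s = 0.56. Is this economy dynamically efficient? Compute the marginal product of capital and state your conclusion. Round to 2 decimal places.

dynamically inefficient; MPK ≈ 0.07

n + δ = 0.017 + 0.104 = 0.121.
Steady-state k*: s·A·k^0.31 = 0.121·k gives k* = (0.56·2.4/0.121)^(1/0.69) ≈ 32.7629.
MPK = 0.31·2.4·32.7629^(-0.69) ≈ 0.0670.
MPK < n+δ = 0.121, so the economy is dynamically inefficient (over-saving).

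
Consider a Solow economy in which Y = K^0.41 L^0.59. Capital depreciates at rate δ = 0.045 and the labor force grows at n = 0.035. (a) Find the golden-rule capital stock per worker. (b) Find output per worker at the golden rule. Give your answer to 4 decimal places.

Break-even investment rate: n + δ = 0.035 + 0.045 = 0.08.
Maximizing c = f(k) − (n+δ)·k gives f'(k) = n+δ, i.e. 0.41·k^(0.41−1) = 0.08, so k_gold = (0.41/0.08)^(1/0.59) ≈ 15.9541.
y_gold = 15.9541^0.41 ≈ 3.1130.

(a) k_gold ≈ 15.9541; (b) y_gold ≈ 3.1130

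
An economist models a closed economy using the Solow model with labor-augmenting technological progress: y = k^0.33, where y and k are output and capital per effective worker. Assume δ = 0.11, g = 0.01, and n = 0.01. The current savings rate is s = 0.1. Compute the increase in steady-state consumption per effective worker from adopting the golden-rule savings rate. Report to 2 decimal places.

Break-even investment rate: n + g + δ = 0.01 + 0.01 + 0.11 = 0.13.
Current steady state (s = 0.1): k* = (0.1/0.13)^(1/0.67) ≈ 0.6760, y* = 0.6760^0.33 ≈ 0.8788, c* = (1−0.1)·0.8788 ≈ 0.7909.
Setting f'(k) = n+g+δ gives 0.33·k^(0.33−1) = 0.13, hence k_gold = (0.33/0.13)^(1/0.67) ≈ 4.0164.
y_gold = 4.0164^0.33 ≈ 1.5822, c_gold = y_gold − 0.13·k_gold ≈ 1.0601.
Gain: Δc = 1.0601 − 0.7909 ≈ 0.2692.

Δc ≈ 0.27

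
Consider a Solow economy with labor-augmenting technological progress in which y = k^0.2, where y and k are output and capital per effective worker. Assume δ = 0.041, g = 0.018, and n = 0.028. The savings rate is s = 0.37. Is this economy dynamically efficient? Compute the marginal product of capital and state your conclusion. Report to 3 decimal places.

dynamically inefficient; MPK ≈ 0.047

Break-even investment rate: n + g + δ = 0.028 + 0.018 + 0.041 = 0.087.
Steady-state k*: s·k^0.2 = 0.087·k gives k* = (0.37/0.087)^(1/0.8) ≈ 6.1074.
MPK = 0.2·6.1074^(-0.8) ≈ 0.0470.
MPK < n+g+δ = 0.087, so the economy is dynamically inefficient (over-saving).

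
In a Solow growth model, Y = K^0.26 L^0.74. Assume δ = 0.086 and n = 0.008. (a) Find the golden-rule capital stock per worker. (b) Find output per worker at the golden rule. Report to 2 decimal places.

n + δ = 0.008 + 0.086 = 0.094.
Setting f'(k) = n+δ gives 0.26·k^(0.26−1) = 0.094, hence k_gold = (0.26/0.094)^(1/0.74) ≈ 3.9545.
y_gold = 3.9545^0.26 ≈ 1.4297.

(a) k_gold ≈ 3.95; (b) y_gold ≈ 1.43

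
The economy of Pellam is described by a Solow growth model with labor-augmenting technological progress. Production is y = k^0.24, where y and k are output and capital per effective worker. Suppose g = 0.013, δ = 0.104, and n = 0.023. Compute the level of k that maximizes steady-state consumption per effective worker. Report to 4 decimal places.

k_gold ≈ 2.0324

Capital per effective worker breaks even when investment replaces (n + g + δ)·k; here n + g + δ = 0.14.
At the golden rule the marginal product of capital equals n+g+δ: 0.24·k^(0.24−1) = 0.14. Solving, k_gold = (0.24/0.14)^(1/0.76) ≈ 2.0324.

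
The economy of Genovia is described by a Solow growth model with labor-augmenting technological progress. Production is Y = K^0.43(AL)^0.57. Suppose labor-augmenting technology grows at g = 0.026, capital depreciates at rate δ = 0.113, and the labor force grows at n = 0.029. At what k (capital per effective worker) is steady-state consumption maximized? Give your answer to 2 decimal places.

k_gold ≈ 5.20

Capital per effective worker breaks even when investment replaces (n + g + δ)·k; here n + g + δ = 0.168.
At the golden rule the marginal product of capital equals n+g+δ: 0.43·k^(0.43−1) = 0.168. Solving, k_gold = (0.43/0.168)^(1/0.57) ≈ 5.2008.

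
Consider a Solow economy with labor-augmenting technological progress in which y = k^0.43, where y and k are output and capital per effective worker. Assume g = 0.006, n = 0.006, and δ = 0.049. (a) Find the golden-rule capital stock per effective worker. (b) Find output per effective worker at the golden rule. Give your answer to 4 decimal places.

Break-even investment rate: n + g + δ = 0.006 + 0.006 + 0.049 = 0.061.
Golden rule sets MPK = n+g+δ: 0.43·k^(0.43−1) = 0.061, so k_gold = (0.43/0.061)^(1/0.57) ≈ 30.7583.
y_gold = 30.7583^0.43 ≈ 4.3634.

(a) k_gold ≈ 30.7583; (b) y_gold ≈ 4.3634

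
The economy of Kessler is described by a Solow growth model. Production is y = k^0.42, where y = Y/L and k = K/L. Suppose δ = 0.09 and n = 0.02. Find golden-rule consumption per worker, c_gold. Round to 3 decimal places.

c_gold ≈ 1.530

Capital per worker breaks even when investment replaces (n + δ)·k; here n + δ = 0.11.
At the golden rule the marginal product of capital equals n+δ: 0.42·k^(0.42−1) = 0.11. Solving, k_gold = (0.42/0.11)^(1/0.58) ≈ 10.0740.
y_gold = 10.0740^0.42 ≈ 2.6384.
c_gold = y_gold − (n+δ)·k_gold = 2.6384 − 0.11·10.0740 ≈ 1.5303.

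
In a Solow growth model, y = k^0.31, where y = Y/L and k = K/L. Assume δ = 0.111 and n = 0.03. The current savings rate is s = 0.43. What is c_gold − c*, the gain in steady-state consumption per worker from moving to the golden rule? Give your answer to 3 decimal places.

Δc ≈ 0.042

Capital per worker breaks even when investment replaces (n + δ)·k; here n + δ = 0.141.
Current steady state (s = 0.43): k* = (0.43/0.141)^(1/0.69) ≈ 5.0328, y* = 5.0328^0.31 ≈ 1.6503, c* = (1−0.43)·1.6503 ≈ 0.9407.
Golden rule sets MPK = n+δ: 0.31·k^(0.31−1) = 0.141, so k_gold = (0.31/0.141)^(1/0.69) ≈ 3.1323.
y_gold = 3.1323^0.31 ≈ 1.4247, c_gold = y_gold − 0.141·k_gold ≈ 0.9830.
Gain: Δc = 0.9830 − 0.9407 ≈ 0.0424.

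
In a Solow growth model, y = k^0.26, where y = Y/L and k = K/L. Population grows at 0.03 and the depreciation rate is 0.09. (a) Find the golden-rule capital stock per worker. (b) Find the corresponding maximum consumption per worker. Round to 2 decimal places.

(a) k_gold ≈ 2.84; (b) c_gold ≈ 0.97

Break-even investment rate: n + δ = 0.03 + 0.09 = 0.12.
Setting f'(k) = n+δ gives 0.26·k^(0.26−1) = 0.12, hence k_gold = (0.26/0.12)^(1/0.74) ≈ 2.8430.
y_gold = 2.8430^0.26 ≈ 1.3121; c_gold = y_gold − 0.12·k_gold ≈ 0.9710.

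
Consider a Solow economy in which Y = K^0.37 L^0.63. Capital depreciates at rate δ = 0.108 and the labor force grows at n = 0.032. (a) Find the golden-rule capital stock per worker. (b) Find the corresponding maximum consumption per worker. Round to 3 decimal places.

(a) k_gold ≈ 4.677; (b) c_gold ≈ 1.115

Break-even investment rate: n + δ = 0.032 + 0.108 = 0.14.
Maximizing c = f(k) − (n+δ)·k gives f'(k) = n+δ, i.e. 0.37·k^(0.37−1) = 0.14, so k_gold = (0.37/0.14)^(1/0.63) ≈ 4.6769.
y_gold = 4.6769^0.37 ≈ 1.7696; c_gold = y_gold − 0.14·k_gold ≈ 1.1149.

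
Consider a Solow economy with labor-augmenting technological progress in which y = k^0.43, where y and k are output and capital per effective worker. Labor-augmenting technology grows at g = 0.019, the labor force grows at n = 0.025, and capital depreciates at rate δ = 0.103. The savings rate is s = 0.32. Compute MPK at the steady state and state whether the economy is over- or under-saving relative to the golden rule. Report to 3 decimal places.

The effective depreciation rate is n + g + δ = 0.025 + 0.019 + 0.103 = 0.147.
Steady-state k*: s·k^0.43 = 0.147·k gives k* = (0.32/0.147)^(1/0.57) ≈ 3.9146.
MPK = 0.43·3.9146^(-0.57) ≈ 0.1975.
MPK > n+g+δ = 0.147, so the economy is dynamically efficient (under-saving).

under-saving; MPK ≈ 0.198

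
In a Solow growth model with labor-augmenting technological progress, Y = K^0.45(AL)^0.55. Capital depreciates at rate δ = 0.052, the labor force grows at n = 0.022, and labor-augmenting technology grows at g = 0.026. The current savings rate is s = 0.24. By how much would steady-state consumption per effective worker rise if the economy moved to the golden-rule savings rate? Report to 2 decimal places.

Break-even investment rate: n + g + δ = 0.022 + 0.026 + 0.052 = 0.1.
Current steady state (s = 0.24): k* = (0.24/0.1)^(1/0.55) ≈ 4.9124, y* = 4.9124^0.45 ≈ 2.0468, c* = (1−0.24)·2.0468 ≈ 1.5556.
Maximizing c = f(k) − (n+g+δ)·k gives f'(k) = n+g+δ, i.e. 0.45·k^(0.45−1) = 0.1, so k_gold = (0.45/0.1)^(1/0.55) ≈ 15.4049.
y_gold = 15.4049^0.45 ≈ 3.4233, c_gold = y_gold − 0.1·k_gold ≈ 1.8828.
Gain: Δc = 1.8828 − 1.5556 ≈ 0.3272.

Δc ≈ 0.33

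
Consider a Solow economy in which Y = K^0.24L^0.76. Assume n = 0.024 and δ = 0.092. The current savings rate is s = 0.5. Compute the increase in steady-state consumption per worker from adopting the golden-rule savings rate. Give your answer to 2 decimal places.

Δc ≈ 0.16

Capital per worker breaks even when investment replaces (n + δ)·k; here n + δ = 0.116.
Current steady state (s = 0.5): k* = (0.5/0.116)^(1/0.76) ≈ 6.8373, y* = 6.8373^0.24 ≈ 1.5863, c* = (1−0.5)·1.5863 ≈ 0.7931.
Golden rule sets MPK = n+δ: 0.24·k^(0.24−1) = 0.116, so k_gold = (0.24/0.116)^(1/0.76) ≈ 2.6029.
y_gold = 2.6029^0.24 ≈ 1.2581, c_gold = y_gold − 0.116·k_gold ≈ 0.9561.
Gain: Δc = 0.9561 − 0.7931 ≈ 0.1630.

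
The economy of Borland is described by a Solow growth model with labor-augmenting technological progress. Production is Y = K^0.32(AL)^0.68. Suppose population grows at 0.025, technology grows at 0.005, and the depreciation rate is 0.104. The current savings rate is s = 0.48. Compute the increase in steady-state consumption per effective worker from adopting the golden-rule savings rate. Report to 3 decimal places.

Δc ≈ 0.076

Capital per effective worker breaks even when investment replaces (n + g + δ)·k; here n + g + δ = 0.134.
Current steady state (s = 0.48): k* = (0.48/0.134)^(1/0.68) ≈ 6.5299, y* = 6.5299^0.32 ≈ 1.8229, c* = (1−0.48)·1.8229 ≈ 0.9479.
Maximizing c = f(k) − (n+g+δ)·k gives f'(k) = n+g+δ, i.e. 0.32·k^(0.32−1) = 0.134, so k_gold = (0.32/0.134)^(1/0.68) ≈ 3.5971.
y_gold = 3.5971^0.32 ≈ 1.5063, c_gold = y_gold − 0.134·k_gold ≈ 1.0243.
Gain: Δc = 1.0243 − 0.9479 ≈ 0.0763.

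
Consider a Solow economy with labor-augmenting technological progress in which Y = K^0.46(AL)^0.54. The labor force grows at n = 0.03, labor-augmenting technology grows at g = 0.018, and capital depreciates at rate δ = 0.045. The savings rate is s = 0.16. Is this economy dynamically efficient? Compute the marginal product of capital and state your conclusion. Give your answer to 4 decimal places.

n + g + δ = 0.03 + 0.018 + 0.045 = 0.093.
Steady-state k*: s·k^0.46 = 0.093·k gives k* = (0.16/0.093)^(1/0.54) ≈ 2.7313.
MPK = 0.46·2.7313^(-0.54) ≈ 0.2674.
MPK > n+g+δ = 0.093, so the economy is dynamically efficient (under-saving).

dynamically efficient; MPK ≈ 0.2674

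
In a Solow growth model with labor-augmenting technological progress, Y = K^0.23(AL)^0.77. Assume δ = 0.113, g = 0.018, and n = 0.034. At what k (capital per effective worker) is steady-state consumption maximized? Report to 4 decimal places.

Capital per effective worker breaks even when investment replaces (n + g + δ)·k; here n + g + δ = 0.165.
Golden rule sets MPK = n+g+δ: 0.23·k^(0.23−1) = 0.165, so k_gold = (0.23/0.165)^(1/0.77) ≈ 1.5393.

k_gold ≈ 1.5393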